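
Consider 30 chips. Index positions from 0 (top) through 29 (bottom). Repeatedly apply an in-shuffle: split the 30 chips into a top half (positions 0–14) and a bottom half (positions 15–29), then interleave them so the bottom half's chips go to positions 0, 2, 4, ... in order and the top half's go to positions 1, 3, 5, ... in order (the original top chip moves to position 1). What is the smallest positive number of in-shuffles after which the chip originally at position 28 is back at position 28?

Follow position 28 under repeated in-shuffles:
28 → 26 → 22 → 14 → 29 → 28
It first returns after 5 in-shuffles.

5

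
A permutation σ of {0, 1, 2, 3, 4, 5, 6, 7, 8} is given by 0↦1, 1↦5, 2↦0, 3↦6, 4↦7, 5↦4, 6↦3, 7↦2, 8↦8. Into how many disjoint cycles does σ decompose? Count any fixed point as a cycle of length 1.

Cycle decomposition: (0 1 5 4 7 2) (3 6) (8).
3 cycles.

3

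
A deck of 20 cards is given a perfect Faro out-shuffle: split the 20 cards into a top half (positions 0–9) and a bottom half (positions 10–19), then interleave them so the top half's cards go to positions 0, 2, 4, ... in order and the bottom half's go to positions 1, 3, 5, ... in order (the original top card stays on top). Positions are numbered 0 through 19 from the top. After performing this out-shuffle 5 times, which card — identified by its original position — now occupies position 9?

8

Work backwards from position 9, undoing one out-shuffle at a time:
9 ← 14 ← 7 ← 13 ← 16 ← 8
So the card now at position 9 started at position 8.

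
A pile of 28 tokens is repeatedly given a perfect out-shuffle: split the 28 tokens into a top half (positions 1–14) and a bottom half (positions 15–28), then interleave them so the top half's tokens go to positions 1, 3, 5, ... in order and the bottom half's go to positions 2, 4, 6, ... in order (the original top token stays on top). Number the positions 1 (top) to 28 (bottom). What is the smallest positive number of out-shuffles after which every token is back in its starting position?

The out-shuffle permutes the 28 positions with cycle lengths [1, 1, 2, 6, 18].
Every token is home exactly when every cycle has completed a whole number of laps, i.e. after lcm(1, 2, 6, 18) = 18 out-shuffles.

18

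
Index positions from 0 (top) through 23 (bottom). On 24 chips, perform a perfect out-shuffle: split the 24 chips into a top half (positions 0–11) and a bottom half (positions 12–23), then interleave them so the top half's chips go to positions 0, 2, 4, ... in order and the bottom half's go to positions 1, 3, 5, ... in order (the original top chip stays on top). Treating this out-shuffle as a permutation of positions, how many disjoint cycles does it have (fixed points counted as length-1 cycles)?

4

Trace each unvisited position around until it returns:
(0) (1 2 4 8 16 9 ... len 11) (5 10 20 17 11 22 ... len 11) (23)
4 cycles in total.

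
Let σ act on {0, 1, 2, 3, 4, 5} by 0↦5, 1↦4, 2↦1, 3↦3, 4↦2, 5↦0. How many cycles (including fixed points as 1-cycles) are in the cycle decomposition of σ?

3

Cycle decomposition: (0 5) (1 4 2) (3).
3 cycles.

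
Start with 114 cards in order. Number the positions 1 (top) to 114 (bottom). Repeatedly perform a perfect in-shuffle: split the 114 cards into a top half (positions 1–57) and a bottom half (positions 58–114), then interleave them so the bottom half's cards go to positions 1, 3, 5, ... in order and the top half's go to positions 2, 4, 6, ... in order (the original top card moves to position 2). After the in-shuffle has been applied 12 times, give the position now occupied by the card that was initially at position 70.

Track the card's position through each in-shuffle:
70 → 25 → 50 → 100 → 85 → 55 → 110 → 105 → 95 → 75 → 35 → 70 → 25

25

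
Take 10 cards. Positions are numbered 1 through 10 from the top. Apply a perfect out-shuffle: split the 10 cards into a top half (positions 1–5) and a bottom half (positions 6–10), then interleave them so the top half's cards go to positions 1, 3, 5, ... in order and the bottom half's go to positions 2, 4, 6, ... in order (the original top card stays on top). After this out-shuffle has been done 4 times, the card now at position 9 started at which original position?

6

Work backwards from position 9, undoing one out-shuffle at a time:
9 ← 5 ← 3 ← 2 ← 6
So the card now at position 9 started at position 6.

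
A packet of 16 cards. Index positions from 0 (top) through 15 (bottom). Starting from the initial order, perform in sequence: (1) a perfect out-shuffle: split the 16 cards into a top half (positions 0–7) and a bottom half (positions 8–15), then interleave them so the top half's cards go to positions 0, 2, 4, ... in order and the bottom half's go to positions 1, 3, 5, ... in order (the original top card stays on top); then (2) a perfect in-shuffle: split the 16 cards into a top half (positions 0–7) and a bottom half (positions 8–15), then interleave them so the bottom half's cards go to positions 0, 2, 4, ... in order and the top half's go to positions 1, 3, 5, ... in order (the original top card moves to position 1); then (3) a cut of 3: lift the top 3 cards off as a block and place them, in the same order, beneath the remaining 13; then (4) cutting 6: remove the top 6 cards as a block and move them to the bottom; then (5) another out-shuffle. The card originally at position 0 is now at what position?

1

Track the card from position 0 forward through each operation:
  after op 1 (out-shuffle): 0 → 0
  after op 2 (in-shuffle): 0 → 1
  after op 3 (cut 3): 1 → 14
  after op 4 (cut 6): 14 → 8
  after op 5 (out-shuffle): 8 → 1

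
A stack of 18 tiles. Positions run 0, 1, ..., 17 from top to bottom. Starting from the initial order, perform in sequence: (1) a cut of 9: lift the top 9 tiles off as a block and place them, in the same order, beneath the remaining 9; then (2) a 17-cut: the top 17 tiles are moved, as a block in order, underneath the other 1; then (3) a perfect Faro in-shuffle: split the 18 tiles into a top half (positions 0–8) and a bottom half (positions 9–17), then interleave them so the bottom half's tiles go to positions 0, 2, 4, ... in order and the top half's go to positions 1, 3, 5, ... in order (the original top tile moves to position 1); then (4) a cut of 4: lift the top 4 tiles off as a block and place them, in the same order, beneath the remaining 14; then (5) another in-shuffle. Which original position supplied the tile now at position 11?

12

Undo the operations in reverse order, starting from position 11:
  undo op 5 (in-shuffle, from top half): 11 ← 5
  undo op 4 (cut 4): 5 ← 9
  undo op 3 (in-shuffle, from top half): 9 ← 4
  undo op 2 (cut 17): 4 ← 3
  undo op 1 (cut 9): 3 ← 12
So the tile at position 11 came from original position 12.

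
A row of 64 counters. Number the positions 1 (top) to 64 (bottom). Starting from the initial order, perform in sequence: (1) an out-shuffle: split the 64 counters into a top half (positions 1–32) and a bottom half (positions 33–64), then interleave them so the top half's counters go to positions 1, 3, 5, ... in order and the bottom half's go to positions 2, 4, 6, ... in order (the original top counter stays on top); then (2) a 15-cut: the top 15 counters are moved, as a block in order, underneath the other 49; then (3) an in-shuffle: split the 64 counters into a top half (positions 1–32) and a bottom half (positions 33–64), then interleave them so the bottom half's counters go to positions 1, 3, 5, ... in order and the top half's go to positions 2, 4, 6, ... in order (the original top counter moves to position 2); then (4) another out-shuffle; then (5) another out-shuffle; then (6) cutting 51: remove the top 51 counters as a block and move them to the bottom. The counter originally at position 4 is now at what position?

8

Track the counter from position 4 forward through each operation:
  after op 1 (out-shuffle): 4 → 7
  after op 2 (cut 15): 7 → 56
  after op 3 (in-shuffle): 56 → 47
  after op 4 (out-shuffle): 47 → 30
  after op 5 (out-shuffle): 30 → 59
  after op 6 (cut 51): 59 → 8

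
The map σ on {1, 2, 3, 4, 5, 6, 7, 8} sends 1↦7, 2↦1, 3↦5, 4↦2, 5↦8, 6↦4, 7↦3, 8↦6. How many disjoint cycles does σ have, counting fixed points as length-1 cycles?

1

Cycle decomposition: (1 7 3 5 8 6 4 2).
1 cycle.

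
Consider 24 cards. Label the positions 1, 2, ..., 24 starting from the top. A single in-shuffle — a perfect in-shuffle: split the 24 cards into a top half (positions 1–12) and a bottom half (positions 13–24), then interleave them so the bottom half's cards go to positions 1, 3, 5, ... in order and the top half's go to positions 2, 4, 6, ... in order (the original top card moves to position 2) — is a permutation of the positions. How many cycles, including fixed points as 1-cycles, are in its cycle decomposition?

2

Trace each unvisited position around until it returns:
(1 2 4 8 16 7 ... len 20) (5 10 20 15)
2 cycles in total.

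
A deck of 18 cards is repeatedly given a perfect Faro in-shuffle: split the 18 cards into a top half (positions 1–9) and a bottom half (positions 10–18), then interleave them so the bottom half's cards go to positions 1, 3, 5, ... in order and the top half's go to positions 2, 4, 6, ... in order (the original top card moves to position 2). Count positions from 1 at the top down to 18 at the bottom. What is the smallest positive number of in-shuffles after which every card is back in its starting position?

18

The in-shuffle permutes the 18 positions with cycle lengths [18].
Every card is home exactly when every cycle has completed a whole number of laps, i.e. after lcm(18) = 18 in-shuffles.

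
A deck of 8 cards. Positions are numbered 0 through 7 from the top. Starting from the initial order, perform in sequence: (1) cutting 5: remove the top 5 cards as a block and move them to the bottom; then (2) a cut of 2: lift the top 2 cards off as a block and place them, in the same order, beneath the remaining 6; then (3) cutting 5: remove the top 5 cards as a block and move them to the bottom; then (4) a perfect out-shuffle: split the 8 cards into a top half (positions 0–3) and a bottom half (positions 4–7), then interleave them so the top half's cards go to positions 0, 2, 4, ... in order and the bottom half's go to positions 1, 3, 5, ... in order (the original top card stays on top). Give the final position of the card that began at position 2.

Track the card from position 2 forward through each operation:
  after op 1 (cut 5): 2 → 5
  after op 2 (cut 2): 5 → 3
  after op 3 (cut 5): 3 → 6
  after op 4 (out-shuffle): 6 → 5

5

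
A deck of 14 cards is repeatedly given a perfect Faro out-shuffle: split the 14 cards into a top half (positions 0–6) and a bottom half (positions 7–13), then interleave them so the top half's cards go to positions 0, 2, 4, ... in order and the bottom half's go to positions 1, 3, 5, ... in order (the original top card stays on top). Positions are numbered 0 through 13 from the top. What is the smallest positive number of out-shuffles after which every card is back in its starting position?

The out-shuffle permutes the 14 positions with cycle lengths [1, 1, 12].
Every card is home exactly when every cycle has completed a whole number of laps, i.e. after lcm(1, 12) = 12 out-shuffles.

12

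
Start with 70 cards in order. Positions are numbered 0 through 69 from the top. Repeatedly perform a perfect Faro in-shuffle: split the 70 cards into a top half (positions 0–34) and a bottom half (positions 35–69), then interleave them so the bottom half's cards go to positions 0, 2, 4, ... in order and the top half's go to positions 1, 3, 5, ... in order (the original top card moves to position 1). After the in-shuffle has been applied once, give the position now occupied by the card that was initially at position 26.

Track the card's position through each in-shuffle:
26 → 53

53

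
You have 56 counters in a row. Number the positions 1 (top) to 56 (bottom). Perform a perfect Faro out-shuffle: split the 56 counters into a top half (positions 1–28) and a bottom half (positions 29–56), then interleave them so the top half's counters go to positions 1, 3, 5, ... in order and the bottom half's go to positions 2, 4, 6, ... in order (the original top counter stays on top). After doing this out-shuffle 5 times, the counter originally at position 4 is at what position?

Track the counter's position through each out-shuffle:
4 → 7 → 13 → 25 → 49 → 42

42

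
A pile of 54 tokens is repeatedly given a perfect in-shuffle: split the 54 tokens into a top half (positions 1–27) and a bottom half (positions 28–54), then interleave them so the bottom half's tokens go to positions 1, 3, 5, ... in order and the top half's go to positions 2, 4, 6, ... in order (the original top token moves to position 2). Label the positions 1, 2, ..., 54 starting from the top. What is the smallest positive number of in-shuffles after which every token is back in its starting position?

20

The in-shuffle permutes the 54 positions with cycle lengths [4, 10, 20, 20].
Every token is home exactly when every cycle has completed a whole number of laps, i.e. after lcm(4, 10, 20) = 20 in-shuffles.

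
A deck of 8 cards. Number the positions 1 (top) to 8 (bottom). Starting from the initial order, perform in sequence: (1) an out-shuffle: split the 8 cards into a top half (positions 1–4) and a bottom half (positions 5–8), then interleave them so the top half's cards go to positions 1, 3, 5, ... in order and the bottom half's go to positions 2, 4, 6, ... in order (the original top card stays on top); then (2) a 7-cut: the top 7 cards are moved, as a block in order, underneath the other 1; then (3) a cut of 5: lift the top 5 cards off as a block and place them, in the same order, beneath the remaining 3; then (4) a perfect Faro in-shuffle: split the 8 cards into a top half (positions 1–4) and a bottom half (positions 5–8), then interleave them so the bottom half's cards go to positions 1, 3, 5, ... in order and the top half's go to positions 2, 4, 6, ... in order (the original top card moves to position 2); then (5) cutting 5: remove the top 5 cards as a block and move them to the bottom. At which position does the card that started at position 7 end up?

Track the card from position 7 forward through each operation:
  after op 1 (out-shuffle): 7 → 6
  after op 2 (cut 7): 6 → 7
  after op 3 (cut 5): 7 → 2
  after op 4 (in-shuffle): 2 → 4
  after op 5 (cut 5): 4 → 7

7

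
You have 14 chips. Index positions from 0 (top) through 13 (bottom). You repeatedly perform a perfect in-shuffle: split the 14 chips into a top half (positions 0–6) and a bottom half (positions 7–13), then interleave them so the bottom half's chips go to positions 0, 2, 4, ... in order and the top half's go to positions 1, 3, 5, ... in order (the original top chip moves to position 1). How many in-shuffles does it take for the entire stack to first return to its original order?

The in-shuffle permutes the 14 positions with cycle lengths [2, 4, 4, 4].
Every chip is home exactly when every cycle has completed a whole number of laps, i.e. after lcm(2, 4) = 4 in-shuffles.

4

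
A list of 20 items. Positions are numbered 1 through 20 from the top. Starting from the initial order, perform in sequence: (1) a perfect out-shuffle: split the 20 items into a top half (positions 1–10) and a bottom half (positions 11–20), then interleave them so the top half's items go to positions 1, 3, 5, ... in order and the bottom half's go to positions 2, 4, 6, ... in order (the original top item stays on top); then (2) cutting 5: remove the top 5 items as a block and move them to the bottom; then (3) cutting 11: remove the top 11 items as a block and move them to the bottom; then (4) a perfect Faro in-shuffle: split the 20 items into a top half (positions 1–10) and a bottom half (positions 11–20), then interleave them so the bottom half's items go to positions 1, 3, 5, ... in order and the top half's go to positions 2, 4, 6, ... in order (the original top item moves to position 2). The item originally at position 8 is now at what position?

17

Track the item from position 8 forward through each operation:
  after op 1 (out-shuffle): 8 → 15
  after op 2 (cut 5): 15 → 10
  after op 3 (cut 11): 10 → 19
  after op 4 (in-shuffle): 19 → 17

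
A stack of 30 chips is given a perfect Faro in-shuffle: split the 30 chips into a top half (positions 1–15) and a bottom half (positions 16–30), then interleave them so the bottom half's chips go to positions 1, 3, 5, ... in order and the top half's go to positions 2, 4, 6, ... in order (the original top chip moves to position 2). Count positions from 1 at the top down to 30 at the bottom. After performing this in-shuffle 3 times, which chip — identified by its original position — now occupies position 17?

6

Work backwards from position 17, undoing one in-shuffle at a time:
17 ← 24 ← 12 ← 6
So the chip now at position 17 started at position 6.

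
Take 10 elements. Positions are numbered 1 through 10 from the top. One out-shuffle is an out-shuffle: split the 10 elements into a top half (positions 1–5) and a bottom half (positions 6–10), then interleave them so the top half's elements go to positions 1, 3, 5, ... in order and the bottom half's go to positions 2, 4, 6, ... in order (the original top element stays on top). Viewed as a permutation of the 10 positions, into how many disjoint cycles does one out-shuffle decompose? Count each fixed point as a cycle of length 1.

Trace each unvisited position around until it returns:
(1) (2 3 5 9 8 6) (4 7) (10)
4 cycles in total.

4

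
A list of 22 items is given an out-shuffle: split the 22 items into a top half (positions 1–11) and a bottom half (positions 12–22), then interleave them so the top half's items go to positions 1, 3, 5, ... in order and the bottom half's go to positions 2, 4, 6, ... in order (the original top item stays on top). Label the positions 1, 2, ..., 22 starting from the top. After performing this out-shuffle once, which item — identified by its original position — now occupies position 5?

3

Work backwards from position 5, undoing one out-shuffle at a time:
5 ← 3
So the item now at position 5 started at position 3.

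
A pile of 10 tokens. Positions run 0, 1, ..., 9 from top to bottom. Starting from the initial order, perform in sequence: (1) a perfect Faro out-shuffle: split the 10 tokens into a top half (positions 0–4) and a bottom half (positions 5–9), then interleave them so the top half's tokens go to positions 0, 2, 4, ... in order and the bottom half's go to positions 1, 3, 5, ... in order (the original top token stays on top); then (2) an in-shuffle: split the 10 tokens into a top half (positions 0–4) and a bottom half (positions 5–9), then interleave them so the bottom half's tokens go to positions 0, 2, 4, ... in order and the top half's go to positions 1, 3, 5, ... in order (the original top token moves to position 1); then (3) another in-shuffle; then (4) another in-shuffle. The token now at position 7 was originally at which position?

Undo the operations in reverse order, starting from position 7:
  undo op 4 (in-shuffle, from top half): 7 ← 3
  undo op 3 (in-shuffle, from top half): 3 ← 1
  undo op 2 (in-shuffle, from top half): 1 ← 0
  undo op 1 (out-shuffle, from top half): 0 ← 0
So the token at position 7 came from original position 0.

0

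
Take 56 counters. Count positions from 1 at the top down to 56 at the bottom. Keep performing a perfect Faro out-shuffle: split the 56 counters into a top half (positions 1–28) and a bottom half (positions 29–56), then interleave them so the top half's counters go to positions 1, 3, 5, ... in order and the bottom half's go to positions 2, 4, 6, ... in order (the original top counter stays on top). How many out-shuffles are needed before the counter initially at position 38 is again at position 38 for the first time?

Follow position 38 under repeated out-shuffles:
38 → 20 → 39 → 22 → 43 → 30 → 4 → 7 → 13 → 25 → 49 → 42 → 28 → 55 → 54 → 52 → 48 → 40 → 24 → 47 → 38
It first returns after 20 out-shuffles.

20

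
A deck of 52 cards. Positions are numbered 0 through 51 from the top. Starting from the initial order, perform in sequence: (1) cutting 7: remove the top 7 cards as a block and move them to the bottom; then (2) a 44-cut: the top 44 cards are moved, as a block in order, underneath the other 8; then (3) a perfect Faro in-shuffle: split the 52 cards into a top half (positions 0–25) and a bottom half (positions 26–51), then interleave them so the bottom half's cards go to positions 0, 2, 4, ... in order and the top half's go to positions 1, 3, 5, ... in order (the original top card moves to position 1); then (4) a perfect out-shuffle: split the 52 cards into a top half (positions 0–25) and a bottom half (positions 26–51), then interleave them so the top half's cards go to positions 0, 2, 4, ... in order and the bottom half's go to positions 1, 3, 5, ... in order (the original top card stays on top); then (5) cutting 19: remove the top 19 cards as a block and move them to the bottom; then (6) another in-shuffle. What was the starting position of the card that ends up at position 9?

17

Undo the operations in reverse order, starting from position 9:
  undo op 6 (in-shuffle, from top half): 9 ← 4
  undo op 5 (cut 19): 4 ← 23
  undo op 4 (out-shuffle, from bottom half): 23 ← 37
  undo op 3 (in-shuffle, from top half): 37 ← 18
  undo op 2 (cut 44): 18 ← 10
  undo op 1 (cut 7): 10 ← 17
So the card at position 9 came from original position 17.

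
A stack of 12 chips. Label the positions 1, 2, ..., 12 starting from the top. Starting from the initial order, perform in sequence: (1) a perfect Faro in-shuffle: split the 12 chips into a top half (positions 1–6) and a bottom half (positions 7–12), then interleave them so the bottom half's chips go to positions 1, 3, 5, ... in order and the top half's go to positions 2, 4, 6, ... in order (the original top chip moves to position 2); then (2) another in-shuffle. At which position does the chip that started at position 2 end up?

Track the chip from position 2 forward through each operation:
  after op 1 (in-shuffle): 2 → 4
  after op 2 (in-shuffle): 4 → 8

8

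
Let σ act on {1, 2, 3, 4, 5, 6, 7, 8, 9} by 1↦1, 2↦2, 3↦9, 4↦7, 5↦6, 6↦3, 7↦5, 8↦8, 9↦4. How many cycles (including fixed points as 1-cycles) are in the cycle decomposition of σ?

Cycle decomposition: (1) (2) (3 9 4 7 5 6) (8).
4 cycles.

4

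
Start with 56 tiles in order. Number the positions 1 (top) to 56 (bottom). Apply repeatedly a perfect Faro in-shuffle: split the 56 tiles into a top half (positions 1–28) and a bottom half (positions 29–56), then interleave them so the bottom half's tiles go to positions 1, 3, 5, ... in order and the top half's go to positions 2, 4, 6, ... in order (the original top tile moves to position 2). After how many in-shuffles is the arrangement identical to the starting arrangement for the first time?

18

The in-shuffle permutes the 56 positions with cycle lengths [2, 18, 18, 18].
Every tile is home exactly when every cycle has completed a whole number of laps, i.e. after lcm(2, 18) = 18 in-shuffles.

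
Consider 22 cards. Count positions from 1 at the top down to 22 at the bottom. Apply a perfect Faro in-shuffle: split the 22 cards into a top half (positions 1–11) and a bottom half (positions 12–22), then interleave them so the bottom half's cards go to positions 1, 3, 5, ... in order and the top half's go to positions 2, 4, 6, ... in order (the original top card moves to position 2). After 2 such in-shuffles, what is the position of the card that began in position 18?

Track the card's position through each in-shuffle:
18 → 13 → 3

3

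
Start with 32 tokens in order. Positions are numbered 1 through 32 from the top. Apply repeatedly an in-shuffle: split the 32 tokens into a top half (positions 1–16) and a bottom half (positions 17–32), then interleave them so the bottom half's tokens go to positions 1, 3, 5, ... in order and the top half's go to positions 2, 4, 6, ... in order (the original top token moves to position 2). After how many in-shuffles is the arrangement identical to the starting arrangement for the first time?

The in-shuffle permutes the 32 positions with cycle lengths [2, 10, 10, 10].
Every token is home exactly when every cycle has completed a whole number of laps, i.e. after lcm(2, 10) = 10 in-shuffles.

10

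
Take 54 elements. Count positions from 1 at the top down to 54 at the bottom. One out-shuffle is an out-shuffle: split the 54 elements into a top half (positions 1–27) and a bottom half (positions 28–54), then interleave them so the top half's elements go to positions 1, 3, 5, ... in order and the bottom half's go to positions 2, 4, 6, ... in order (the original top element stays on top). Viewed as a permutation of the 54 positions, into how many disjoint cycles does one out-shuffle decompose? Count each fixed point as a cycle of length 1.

3

Trace each unvisited position around until it returns:
(1) (2 3 5 9 17 33 ... len 52) (54)
3 cycles in total.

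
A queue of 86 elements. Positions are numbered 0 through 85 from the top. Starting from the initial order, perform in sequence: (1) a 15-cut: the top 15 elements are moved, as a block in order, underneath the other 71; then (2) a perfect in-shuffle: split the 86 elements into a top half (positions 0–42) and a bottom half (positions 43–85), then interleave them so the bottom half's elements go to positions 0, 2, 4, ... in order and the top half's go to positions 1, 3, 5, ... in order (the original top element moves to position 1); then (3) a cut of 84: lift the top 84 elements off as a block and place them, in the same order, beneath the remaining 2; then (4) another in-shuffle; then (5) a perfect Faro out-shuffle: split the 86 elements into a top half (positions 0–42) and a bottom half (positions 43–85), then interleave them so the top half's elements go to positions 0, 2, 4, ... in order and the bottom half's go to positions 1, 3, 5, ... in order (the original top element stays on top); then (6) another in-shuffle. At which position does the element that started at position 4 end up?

15

Track the element from position 4 forward through each operation:
  after op 1 (cut 15): 4 → 75
  after op 2 (in-shuffle): 75 → 64
  after op 3 (cut 84): 64 → 66
  after op 4 (in-shuffle): 66 → 46
  after op 5 (out-shuffle): 46 → 7
  after op 6 (in-shuffle): 7 → 15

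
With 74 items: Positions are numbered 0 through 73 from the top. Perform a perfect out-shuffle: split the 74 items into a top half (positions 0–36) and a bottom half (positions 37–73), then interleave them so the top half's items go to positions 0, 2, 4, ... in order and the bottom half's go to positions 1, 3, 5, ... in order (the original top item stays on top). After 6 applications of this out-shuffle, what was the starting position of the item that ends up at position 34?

Work backwards from position 34, undoing one out-shuffle at a time:
34 ← 17 ← 45 ← 59 ← 66 ← 33 ← 53
So the item now at position 34 started at position 53.

53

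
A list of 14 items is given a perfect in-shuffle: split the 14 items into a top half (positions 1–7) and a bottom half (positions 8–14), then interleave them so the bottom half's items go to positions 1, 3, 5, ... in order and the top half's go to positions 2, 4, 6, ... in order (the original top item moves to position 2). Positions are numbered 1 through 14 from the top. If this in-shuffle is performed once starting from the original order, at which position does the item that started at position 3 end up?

Track the item's position through each in-shuffle:
3 → 6

6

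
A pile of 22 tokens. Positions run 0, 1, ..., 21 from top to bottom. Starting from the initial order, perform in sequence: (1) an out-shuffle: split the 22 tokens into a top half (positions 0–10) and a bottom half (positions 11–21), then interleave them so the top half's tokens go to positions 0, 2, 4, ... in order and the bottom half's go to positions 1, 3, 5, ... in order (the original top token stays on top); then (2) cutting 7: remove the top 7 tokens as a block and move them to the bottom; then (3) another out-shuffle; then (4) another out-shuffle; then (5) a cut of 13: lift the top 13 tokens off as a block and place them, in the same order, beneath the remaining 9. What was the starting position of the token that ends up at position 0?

2

Undo the operations in reverse order, starting from position 0:
  undo op 5 (cut 13): 0 ← 13
  undo op 4 (out-shuffle, from bottom half): 13 ← 17
  undo op 3 (out-shuffle, from bottom half): 17 ← 19
  undo op 2 (cut 7): 19 ← 4
  undo op 1 (out-shuffle, from top half): 4 ← 2
So the token at position 0 came from original position 2.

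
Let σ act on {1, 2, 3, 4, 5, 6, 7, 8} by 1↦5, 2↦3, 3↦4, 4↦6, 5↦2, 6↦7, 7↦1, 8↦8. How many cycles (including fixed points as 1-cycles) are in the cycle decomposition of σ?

2

Cycle decomposition: (1 5 2 3 4 6 7) (8).
2 cycles.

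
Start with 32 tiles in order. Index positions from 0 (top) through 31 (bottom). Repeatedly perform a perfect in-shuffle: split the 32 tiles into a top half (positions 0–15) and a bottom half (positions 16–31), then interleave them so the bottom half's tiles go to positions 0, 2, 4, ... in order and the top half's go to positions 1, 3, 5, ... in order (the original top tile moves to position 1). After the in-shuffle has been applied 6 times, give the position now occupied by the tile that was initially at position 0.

30

Track the tile's position through each in-shuffle:
0 → 1 → 3 → 7 → 15 → 31 → 30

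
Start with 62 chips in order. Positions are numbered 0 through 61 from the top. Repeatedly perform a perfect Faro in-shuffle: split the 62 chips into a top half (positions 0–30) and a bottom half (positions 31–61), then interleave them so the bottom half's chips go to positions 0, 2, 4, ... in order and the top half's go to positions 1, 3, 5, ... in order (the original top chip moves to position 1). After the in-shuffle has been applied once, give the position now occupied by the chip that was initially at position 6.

Track the chip's position through each in-shuffle:
6 → 13

13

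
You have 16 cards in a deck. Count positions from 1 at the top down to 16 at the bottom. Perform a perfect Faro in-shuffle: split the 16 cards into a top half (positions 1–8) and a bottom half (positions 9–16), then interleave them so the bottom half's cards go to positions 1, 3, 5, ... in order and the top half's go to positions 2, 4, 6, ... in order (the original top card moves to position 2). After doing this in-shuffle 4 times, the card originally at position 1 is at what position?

16

Track the card's position through each in-shuffle:
1 → 2 → 4 → 8 → 16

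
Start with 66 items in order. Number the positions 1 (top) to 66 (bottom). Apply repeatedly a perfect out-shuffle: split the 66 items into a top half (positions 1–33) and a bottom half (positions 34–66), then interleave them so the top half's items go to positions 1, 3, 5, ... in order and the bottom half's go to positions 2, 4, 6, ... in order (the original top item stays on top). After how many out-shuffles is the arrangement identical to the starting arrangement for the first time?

12

The out-shuffle permutes the 66 positions with cycle lengths [1, 1, 4, 12, 12, 12, 12, 12].
Every item is home exactly when every cycle has completed a whole number of laps, i.e. after lcm(1, 4, 12) = 12 out-shuffles.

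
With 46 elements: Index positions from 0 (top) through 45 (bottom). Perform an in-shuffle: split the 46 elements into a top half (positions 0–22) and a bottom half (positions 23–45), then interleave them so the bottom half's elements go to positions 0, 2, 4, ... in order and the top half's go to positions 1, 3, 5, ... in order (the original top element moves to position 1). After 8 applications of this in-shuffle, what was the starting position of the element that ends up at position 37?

12

Work backwards from position 37, undoing one in-shuffle at a time:
37 ← 18 ← 32 ← 39 ← 19 ← 9 ← 4 ← 25 ← 12
So the element now at position 37 started at position 12.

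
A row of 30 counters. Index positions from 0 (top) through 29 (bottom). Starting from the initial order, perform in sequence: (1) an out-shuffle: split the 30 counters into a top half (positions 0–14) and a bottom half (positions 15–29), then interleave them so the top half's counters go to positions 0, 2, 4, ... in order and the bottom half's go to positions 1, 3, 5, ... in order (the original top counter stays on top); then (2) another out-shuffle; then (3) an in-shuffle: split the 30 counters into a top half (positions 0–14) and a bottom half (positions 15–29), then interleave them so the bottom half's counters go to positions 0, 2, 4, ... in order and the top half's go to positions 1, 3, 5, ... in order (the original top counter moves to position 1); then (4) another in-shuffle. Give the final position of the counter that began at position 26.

9

Track the counter from position 26 forward through each operation:
  after op 1 (out-shuffle): 26 → 23
  after op 2 (out-shuffle): 23 → 17
  after op 3 (in-shuffle): 17 → 4
  after op 4 (in-shuffle): 4 → 9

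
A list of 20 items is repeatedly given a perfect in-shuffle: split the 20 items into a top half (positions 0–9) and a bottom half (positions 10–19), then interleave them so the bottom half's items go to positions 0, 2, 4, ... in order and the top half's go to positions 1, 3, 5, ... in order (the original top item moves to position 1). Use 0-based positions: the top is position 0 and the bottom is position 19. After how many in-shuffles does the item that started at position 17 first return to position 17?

Follow position 17 under repeated in-shuffles:
17 → 14 → 8 → 17
It first returns after 3 in-shuffles.

3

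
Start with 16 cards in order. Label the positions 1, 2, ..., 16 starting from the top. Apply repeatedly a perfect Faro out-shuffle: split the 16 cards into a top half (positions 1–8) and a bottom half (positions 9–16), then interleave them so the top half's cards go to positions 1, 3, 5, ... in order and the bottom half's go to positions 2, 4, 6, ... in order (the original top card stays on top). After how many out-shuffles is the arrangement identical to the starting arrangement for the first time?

4

The out-shuffle permutes the 16 positions with cycle lengths [1, 1, 2, 4, 4, 4].
Every card is home exactly when every cycle has completed a whole number of laps, i.e. after lcm(1, 2, 4) = 4 out-shuffles.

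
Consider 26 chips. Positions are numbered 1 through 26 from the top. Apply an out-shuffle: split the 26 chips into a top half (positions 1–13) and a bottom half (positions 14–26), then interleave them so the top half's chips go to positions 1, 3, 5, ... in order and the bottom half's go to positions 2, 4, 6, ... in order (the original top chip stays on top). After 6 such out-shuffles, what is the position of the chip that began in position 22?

20

Track the chip's position through each out-shuffle:
22 → 18 → 10 → 19 → 12 → 23 → 20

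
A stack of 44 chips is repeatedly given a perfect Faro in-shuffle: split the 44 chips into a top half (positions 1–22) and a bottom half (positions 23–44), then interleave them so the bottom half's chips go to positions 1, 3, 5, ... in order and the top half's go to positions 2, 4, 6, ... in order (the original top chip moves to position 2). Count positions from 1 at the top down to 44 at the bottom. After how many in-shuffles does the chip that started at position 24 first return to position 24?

4

Follow position 24 under repeated in-shuffles:
24 → 3 → 6 → 12 → 24
It first returns after 4 in-shuffles.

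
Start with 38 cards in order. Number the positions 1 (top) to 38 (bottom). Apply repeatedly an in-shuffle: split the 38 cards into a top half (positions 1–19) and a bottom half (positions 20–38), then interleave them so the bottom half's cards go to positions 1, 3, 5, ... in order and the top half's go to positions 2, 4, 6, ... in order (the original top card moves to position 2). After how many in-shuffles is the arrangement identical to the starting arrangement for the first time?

12

The in-shuffle permutes the 38 positions with cycle lengths [2, 12, 12, 12].
Every card is home exactly when every cycle has completed a whole number of laps, i.e. after lcm(2, 12) = 12 in-shuffles.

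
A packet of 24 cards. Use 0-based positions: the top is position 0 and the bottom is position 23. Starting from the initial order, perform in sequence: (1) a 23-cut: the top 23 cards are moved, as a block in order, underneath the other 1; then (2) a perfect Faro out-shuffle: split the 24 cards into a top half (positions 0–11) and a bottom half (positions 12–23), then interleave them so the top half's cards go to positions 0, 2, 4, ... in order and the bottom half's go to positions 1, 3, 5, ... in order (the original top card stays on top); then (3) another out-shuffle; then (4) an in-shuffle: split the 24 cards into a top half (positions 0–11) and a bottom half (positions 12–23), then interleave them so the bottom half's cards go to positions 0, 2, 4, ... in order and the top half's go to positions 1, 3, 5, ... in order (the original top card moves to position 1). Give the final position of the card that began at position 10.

Track the card from position 10 forward through each operation:
  after op 1 (cut 23): 10 → 11
  after op 2 (out-shuffle): 11 → 22
  after op 3 (out-shuffle): 22 → 21
  after op 4 (in-shuffle): 21 → 18

18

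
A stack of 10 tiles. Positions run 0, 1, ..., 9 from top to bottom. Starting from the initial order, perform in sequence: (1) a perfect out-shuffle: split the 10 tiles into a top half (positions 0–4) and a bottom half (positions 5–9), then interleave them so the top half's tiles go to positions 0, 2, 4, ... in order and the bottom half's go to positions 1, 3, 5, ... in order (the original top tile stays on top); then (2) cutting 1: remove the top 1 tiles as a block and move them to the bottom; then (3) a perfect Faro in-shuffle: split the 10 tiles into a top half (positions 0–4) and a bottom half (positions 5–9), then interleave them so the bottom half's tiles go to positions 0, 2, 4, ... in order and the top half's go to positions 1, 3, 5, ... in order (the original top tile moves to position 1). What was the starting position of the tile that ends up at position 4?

Undo the operations in reverse order, starting from position 4:
  undo op 3 (in-shuffle, from bottom half): 4 ← 7
  undo op 2 (cut 1): 7 ← 8
  undo op 1 (out-shuffle, from top half): 8 ← 4
So the tile at position 4 came from original position 4.

4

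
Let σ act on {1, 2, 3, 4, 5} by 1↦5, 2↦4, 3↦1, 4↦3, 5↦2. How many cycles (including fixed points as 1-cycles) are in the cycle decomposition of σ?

1

Cycle decomposition: (1 5 2 4 3).
1 cycle.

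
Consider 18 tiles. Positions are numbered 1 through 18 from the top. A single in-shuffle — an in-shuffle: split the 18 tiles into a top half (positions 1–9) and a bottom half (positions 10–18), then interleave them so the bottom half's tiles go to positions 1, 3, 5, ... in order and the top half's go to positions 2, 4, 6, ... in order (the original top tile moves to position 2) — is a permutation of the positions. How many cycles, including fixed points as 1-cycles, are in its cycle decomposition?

1

Trace each unvisited position around until it returns:
(1 2 4 8 16 13 ... len 18)
1 cycle in total.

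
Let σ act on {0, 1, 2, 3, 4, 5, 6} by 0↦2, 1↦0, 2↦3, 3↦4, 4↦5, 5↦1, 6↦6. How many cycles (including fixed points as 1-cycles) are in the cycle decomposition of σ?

Cycle decomposition: (0 2 3 4 5 1) (6).
2 cycles.

2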